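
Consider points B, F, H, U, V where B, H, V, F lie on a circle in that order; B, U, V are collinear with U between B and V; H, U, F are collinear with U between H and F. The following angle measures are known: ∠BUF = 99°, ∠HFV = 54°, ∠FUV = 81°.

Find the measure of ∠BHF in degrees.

1. ∠HBV = 54°  [same arc HV]
2. ∠BUH = 81°  [vertical angles at U]
3. ∠BHF = 45°  [△BUH]

∠BHF = 45°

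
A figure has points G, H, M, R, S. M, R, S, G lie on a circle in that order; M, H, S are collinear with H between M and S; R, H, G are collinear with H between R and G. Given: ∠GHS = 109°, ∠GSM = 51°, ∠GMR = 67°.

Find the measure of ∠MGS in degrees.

1. ∠GHM = 71°  [linear pair at H on MS]
2. ∠GRM = 51°  [same arc MG]
3. ∠MGR = 62°  [△MRG]
4. ∠GMS = 47°  [△MHG]
5. ∠MGS = 82°  [△MSG]

∠MGS = 82°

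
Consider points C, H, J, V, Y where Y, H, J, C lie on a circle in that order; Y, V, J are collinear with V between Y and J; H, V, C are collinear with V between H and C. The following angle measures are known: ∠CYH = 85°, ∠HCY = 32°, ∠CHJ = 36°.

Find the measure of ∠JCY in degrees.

∠JCY = 81°

1. ∠CHY = 63°  [△YHC]
2. ∠CYJ = 36°  [same arc JC]
3. ∠CJY = 63°  [same arc YC]
4. ∠JCY = 81°  [△YJC]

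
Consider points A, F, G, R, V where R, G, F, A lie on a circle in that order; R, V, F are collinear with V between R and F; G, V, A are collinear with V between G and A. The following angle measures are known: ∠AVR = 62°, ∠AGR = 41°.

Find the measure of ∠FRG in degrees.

1. ∠FVG = 62°  [vertical angles at V]
2. ∠GVR = 118°  [linear pair at V on RF]
3. ∠FRG = 21°  [△RVG]

∠FRG = 21°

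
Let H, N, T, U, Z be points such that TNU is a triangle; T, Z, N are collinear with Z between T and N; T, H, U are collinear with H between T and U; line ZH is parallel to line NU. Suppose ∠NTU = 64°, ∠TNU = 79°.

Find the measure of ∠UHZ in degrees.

1. ∠NUT = 37°  [△TNU]
2. ∠THZ = 37°  [ZH∥NU, corresponding at H]
3. ∠UHZ = 143°  [linear pair at H on TU]

∠UHZ = 143°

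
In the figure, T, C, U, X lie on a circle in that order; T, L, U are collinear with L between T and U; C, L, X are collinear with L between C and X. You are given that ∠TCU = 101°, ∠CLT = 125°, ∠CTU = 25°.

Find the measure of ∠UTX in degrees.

∠UTX = 71°

1. ∠CUT = 54°  [△TCU]
2. ∠ULX = 125°  [vertical angles at L]
3. ∠CXT = 54°  [same arc TC]
4. ∠TLX = 55°  [linear pair at L on TU]
5. ∠UTX = 71°  [△TLX]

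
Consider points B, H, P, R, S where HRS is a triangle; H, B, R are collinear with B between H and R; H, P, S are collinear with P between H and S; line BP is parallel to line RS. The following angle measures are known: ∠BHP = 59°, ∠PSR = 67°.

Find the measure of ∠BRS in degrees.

∠BRS = 54°

1. ∠RHS = 59°  [B on HR, P on HS]
2. ∠HSR = 67°  [P on ray SH]
3. ∠HRS = 54°  [△HRS]
4. ∠BRS = 54°  [B on ray RH]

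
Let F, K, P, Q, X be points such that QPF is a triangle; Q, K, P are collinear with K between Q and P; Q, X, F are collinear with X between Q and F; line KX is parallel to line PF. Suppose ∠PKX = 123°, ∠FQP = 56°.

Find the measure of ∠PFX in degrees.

1. ∠QKX = 57°  [linear pair at K on QP]
2. ∠KQX = 56°  [K on QP, X on QF]
3. ∠KXQ = 67°  [△QKX]
4. ∠FXK = 113°  [linear pair at X on QF]
5. ∠PFX = 67°  [KX∥PF, co-interior at F–X]

∠PFX = 67°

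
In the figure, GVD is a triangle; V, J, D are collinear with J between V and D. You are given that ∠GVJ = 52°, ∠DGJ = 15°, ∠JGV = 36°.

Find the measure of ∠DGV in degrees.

∠DGV = 51°

1. ∠GJV = 92°  [△GVJ]
2. ∠DVG = 52°  [J on ray VD]
3. ∠DJG = 88°  [linear pair at J on VD]
4. ∠GDJ = 77°  [△GJD]
5. ∠GDV = 77°  [J on ray DV]
6. ∠DGV = 51°  [△GVD]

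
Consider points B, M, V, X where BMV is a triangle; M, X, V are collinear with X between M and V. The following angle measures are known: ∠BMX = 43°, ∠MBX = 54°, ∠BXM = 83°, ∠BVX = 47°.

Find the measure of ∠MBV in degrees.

1. ∠BMV = 43°  [X on ray MV]
2. ∠BVM = 47°  [X on ray VM]
3. ∠MBV = 90°  [△BMV]

∠MBV = 90°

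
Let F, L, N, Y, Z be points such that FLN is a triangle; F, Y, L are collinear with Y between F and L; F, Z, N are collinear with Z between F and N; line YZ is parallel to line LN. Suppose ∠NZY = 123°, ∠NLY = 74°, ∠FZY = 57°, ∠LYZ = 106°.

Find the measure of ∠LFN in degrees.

1. ∠FLN = 74°  [Y on ray LF]
2. ∠FNL = 57°  [YZ∥LN, corresponding at Z]
3. ∠LFN = 49°  [△FLN]

∠LFN = 49°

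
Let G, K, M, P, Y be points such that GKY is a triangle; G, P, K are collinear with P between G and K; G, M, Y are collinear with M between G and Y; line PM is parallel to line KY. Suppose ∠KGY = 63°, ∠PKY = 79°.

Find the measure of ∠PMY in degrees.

1. ∠GKY = 79°  [P on ray KG]
2. ∠GYK = 38°  [△GKY]
3. ∠GMP = 38°  [PM∥KY, corresponding at M]
4. ∠PMY = 142°  [linear pair at M on GY]

∠PMY = 142°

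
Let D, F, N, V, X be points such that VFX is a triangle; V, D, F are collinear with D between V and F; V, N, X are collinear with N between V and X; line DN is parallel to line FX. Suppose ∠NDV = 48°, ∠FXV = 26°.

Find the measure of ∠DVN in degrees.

∠DVN = 106°

1. ∠VFX = 48°  [DN∥FX, corresponding at D]
2. ∠FVX = 106°  [△VFX]
3. ∠DVN = 106°  [D on VF, N on VX]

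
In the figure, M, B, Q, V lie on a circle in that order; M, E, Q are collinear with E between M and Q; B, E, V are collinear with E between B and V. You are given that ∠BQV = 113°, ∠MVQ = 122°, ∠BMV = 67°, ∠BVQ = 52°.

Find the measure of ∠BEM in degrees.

∠BEM = 85°

1. ∠QBV = 15°  [△BQV]
2. ∠MBQ = 58°  [cyclic MBQV, opposite ∠B+∠V]
3. ∠BMQ = 52°  [same arc BQ]
4. ∠BQM = 70°  [△MBQ]
5. ∠BEQ = 95°  [△BEQ]
6. ∠BEM = 85°  [linear pair at E on MQ]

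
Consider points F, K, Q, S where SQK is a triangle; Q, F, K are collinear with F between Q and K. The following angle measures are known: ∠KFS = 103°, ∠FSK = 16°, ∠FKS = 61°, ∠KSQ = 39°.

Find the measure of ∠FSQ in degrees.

∠FSQ = 23°

1. ∠QFS = 77°  [linear pair at F on QK]
2. ∠QKS = 61°  [F on ray KQ]
3. ∠KQS = 80°  [△SQK]
4. ∠FQS = 80°  [F on ray QK]
5. ∠FSQ = 23°  [△SQF]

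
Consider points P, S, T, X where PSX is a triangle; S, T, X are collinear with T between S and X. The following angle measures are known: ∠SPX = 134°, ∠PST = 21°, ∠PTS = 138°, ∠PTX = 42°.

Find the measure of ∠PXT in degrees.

1. ∠PSX = 21°  [T on ray SX]
2. ∠PXS = 25°  [△PSX]
3. ∠PXT = 25°  [T on ray XS]

∠PXT = 25°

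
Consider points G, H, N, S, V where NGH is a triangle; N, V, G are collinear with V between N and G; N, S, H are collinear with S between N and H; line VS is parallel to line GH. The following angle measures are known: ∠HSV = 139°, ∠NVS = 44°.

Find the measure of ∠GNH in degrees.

1. ∠NSV = 41°  [linear pair at S on NH]
2. ∠SNV = 95°  [△NVS]
3. ∠GNH = 95°  [V on NG, S on NH]

∠GNH = 95°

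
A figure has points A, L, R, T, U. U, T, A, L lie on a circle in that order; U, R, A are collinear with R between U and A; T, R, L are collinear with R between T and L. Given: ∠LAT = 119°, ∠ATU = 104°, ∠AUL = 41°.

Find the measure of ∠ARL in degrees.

1. ∠ALU = 76°  [cyclic UTAL, opposite ∠T+∠L]
2. ∠ATL = 41°  [same arc AL]
3. ∠LAU = 63°  [△UAL]
4. ∠ALT = 20°  [△TAL]
5. ∠ARL = 97°  [△ARL]

∠ARL = 97°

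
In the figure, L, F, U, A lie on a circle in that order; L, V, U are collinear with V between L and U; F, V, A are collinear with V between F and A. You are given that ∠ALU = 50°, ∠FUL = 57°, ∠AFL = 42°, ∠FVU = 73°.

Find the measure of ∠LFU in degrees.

∠LFU = 92°

1. ∠AUL = 42°  [same arc LA]
2. ∠LAU = 88°  [△LUA]
3. ∠LFU = 92°  [cyclic LFUA, opposite ∠F+∠A]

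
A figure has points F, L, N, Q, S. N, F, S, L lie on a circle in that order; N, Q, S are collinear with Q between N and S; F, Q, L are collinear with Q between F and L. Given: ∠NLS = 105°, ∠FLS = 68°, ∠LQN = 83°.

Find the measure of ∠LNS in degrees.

∠LNS = 60°

1. ∠NFS = 75°  [cyclic NFSL, opposite ∠F+∠L]
2. ∠FNS = 68°  [same arc FS]
3. ∠FQS = 83°  [vertical angles at Q]
4. ∠FSN = 37°  [△NFS]
5. ∠LFS = 60°  [△FQS]
6. ∠LNS = 60°  [same arc SL]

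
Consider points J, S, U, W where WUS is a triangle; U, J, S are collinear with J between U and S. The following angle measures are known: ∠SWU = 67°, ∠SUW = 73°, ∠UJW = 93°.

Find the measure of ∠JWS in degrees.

∠JWS = 53°

1. ∠USW = 40°  [△WUS]
2. ∠SJW = 87°  [linear pair at J on US]
3. ∠JSW = 40°  [J on ray SU]
4. ∠JWS = 53°  [△WJS]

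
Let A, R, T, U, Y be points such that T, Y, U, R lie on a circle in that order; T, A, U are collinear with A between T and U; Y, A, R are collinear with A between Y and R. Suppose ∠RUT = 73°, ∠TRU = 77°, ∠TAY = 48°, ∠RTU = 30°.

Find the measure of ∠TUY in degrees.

1. ∠RYT = 73°  [same arc TR]
2. ∠TYU = 103°  [cyclic TYUR, opposite ∠Y+∠R]
3. ∠UTY = 59°  [△TAY]
4. ∠TUY = 18°  [△TYU]

∠TUY = 18°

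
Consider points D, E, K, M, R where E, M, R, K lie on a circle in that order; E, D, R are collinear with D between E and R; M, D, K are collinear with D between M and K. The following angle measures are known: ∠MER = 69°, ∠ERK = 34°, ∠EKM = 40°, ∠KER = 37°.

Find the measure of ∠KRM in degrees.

∠KRM = 74°

1. ∠MKR = 69°  [same arc MR]
2. ∠KMR = 37°  [same arc RK]
3. ∠KRM = 74°  [△MRK]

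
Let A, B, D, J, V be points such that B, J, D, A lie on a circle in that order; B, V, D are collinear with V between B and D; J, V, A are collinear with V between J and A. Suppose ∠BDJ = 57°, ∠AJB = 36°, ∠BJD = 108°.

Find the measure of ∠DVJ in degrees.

∠DVJ = 51°

1. ∠DBJ = 15°  [△BJD]
2. ∠BVJ = 129°  [△BVJ]
3. ∠DVJ = 51°  [linear pair at V on BD]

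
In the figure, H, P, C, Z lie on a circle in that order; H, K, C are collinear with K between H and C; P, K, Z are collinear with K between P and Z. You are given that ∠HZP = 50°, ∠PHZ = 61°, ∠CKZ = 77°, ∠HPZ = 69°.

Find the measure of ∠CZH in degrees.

∠CZH = 84°

1. ∠HKZ = 103°  [linear pair at K on HC]
2. ∠HCZ = 69°  [same arc HZ]
3. ∠CHZ = 27°  [△HKZ]
4. ∠CZH = 84°  [△HCZ]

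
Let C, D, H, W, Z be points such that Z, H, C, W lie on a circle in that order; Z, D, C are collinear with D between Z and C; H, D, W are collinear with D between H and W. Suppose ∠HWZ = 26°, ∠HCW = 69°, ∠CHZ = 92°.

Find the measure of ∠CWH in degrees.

1. ∠HCZ = 26°  [same arc ZH]
2. ∠CZH = 62°  [△ZHC]
3. ∠CWH = 62°  [same arc HC]

∠CWH = 62°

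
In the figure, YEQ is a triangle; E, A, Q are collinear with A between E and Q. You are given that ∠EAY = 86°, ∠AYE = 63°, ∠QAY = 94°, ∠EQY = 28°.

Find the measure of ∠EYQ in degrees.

1. ∠AEY = 31°  [△YEA]
2. ∠QEY = 31°  [A on ray EQ]
3. ∠EYQ = 121°  [△YEQ]

∠EYQ = 121°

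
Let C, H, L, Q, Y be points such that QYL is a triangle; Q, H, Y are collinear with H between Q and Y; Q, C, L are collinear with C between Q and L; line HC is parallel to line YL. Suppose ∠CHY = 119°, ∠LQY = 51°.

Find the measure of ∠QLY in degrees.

1. ∠CHQ = 61°  [linear pair at H on QY]
2. ∠CQH = 51°  [H on QY, C on QL]
3. ∠HCQ = 68°  [△QHC]
4. ∠QLY = 68°  [HC∥YL, corresponding at C]

∠QLY = 68°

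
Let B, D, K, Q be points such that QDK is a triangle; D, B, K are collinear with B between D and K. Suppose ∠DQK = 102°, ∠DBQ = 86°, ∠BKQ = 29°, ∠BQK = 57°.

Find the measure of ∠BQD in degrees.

1. ∠DKQ = 29°  [B on ray KD]
2. ∠KDQ = 49°  [△QDK]
3. ∠BDQ = 49°  [B on ray DK]
4. ∠BQD = 45°  [△QDB]

∠BQD = 45°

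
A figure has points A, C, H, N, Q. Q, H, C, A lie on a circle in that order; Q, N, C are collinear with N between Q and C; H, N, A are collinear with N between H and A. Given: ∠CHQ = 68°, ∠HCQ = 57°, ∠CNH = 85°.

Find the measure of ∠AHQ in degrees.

∠AHQ = 30°

1. ∠CQH = 55°  [△QHC]
2. ∠HNQ = 95°  [linear pair at N on QC]
3. ∠AHQ = 30°  [△QNH]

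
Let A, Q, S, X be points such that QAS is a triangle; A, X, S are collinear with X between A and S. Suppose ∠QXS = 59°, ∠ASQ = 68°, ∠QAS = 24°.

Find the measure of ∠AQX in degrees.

1. ∠AXQ = 121°  [linear pair at X on AS]
2. ∠QAX = 24°  [X on ray AS]
3. ∠AQX = 35°  [△QAX]

∠AQX = 35°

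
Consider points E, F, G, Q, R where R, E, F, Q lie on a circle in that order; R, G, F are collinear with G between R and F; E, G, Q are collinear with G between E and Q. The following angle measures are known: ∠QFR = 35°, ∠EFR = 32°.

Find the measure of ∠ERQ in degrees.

∠ERQ = 113°

1. ∠QER = 35°  [same arc RQ]
2. ∠EQR = 32°  [same arc RE]
3. ∠ERQ = 113°  [△REQ]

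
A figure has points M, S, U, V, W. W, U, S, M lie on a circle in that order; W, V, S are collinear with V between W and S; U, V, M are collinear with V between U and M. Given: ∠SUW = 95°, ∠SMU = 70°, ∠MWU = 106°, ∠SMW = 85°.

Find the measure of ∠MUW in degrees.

1. ∠SWU = 70°  [same arc US]
2. ∠USW = 15°  [△WUS]
3. ∠UMW = 15°  [same arc WU]
4. ∠MUW = 59°  [△WUM]

∠MUW = 59°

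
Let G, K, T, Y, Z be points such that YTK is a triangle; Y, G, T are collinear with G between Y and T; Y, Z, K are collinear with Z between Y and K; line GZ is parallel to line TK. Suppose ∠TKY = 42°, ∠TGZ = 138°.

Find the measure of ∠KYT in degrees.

∠KYT = 96°

1. ∠GZY = 42°  [GZ∥TK, corresponding at Z]
2. ∠YGZ = 42°  [linear pair at G on YT]
3. ∠GYZ = 96°  [△YGZ]
4. ∠KYT = 96°  [G on YT, Z on YK]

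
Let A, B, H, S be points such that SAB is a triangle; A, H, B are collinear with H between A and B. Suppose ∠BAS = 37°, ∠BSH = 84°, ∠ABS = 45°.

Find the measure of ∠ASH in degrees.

∠ASH = 14°

1. ∠HAS = 37°  [H on ray AB]
2. ∠HBS = 45°  [H on ray BA]
3. ∠BHS = 51°  [△SHB]
4. ∠AHS = 129°  [linear pair at H on AB]
5. ∠ASH = 14°  [△SAH]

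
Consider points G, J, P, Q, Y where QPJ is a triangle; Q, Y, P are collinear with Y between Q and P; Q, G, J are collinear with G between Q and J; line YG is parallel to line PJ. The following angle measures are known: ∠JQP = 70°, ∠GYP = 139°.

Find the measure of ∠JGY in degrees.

∠JGY = 111°

1. ∠GQY = 70°  [Y on QP, G on QJ]
2. ∠GYQ = 41°  [linear pair at Y on QP]
3. ∠QGY = 69°  [△QYG]
4. ∠JGY = 111°  [linear pair at G on QJ]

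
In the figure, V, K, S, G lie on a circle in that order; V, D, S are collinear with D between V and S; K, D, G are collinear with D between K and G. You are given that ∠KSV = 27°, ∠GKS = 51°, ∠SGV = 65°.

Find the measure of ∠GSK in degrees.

1. ∠SKV = 115°  [cyclic VKSG, opposite ∠K+∠G]
2. ∠KVS = 38°  [△VKS]
3. ∠KGS = 38°  [same arc KS]
4. ∠GSK = 91°  [△KSG]

∠GSK = 91°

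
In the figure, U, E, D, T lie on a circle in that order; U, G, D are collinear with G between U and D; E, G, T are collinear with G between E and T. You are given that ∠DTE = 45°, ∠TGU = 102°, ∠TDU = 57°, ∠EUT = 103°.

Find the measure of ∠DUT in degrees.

1. ∠TEU = 57°  [same arc UT]
2. ∠ETU = 20°  [△UET]
3. ∠DUT = 58°  [△UGT]

∠DUT = 58°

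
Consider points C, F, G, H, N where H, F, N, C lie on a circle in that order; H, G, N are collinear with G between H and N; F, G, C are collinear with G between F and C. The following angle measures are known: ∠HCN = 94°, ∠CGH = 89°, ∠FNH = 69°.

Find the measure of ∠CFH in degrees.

∠CFH = 64°

1. ∠HFN = 86°  [cyclic HFNC, opposite ∠F+∠C]
2. ∠FGN = 89°  [vertical angles at G]
3. ∠FHN = 25°  [△HFN]
4. ∠FGH = 91°  [linear pair at G on HN]
5. ∠CFH = 64°  [△HGF]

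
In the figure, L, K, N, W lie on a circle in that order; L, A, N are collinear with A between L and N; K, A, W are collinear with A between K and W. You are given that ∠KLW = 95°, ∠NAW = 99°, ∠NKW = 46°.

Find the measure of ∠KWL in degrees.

1. ∠LAW = 81°  [linear pair at A on LN]
2. ∠NLW = 46°  [same arc NW]
3. ∠KWL = 53°  [△LAW]

∠KWL = 53°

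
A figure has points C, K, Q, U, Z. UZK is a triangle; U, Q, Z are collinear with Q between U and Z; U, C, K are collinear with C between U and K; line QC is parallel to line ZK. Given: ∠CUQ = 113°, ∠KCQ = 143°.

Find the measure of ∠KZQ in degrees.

1. ∠QCU = 37°  [linear pair at C on UK]
2. ∠CQU = 30°  [△UQC]
3. ∠CQZ = 150°  [linear pair at Q on UZ]
4. ∠KZQ = 30°  [QC∥ZK, co-interior at Z–Q]

∠KZQ = 30°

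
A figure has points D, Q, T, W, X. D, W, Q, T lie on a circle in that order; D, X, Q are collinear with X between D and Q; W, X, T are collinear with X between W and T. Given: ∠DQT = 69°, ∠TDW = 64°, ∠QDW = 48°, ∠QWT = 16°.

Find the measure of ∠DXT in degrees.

∠DXT = 117°

1. ∠DWT = 69°  [same arc DT]
2. ∠DTW = 47°  [△DWT]
3. ∠QDT = 16°  [same arc QT]
4. ∠DXT = 117°  [△DXT]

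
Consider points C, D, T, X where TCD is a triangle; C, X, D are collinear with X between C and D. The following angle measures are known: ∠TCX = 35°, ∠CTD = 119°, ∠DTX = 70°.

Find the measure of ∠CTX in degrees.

∠CTX = 49°

1. ∠DCT = 35°  [X on ray CD]
2. ∠CDT = 26°  [△TCD]
3. ∠TDX = 26°  [X on ray DC]
4. ∠DXT = 84°  [△TXD]
5. ∠CXT = 96°  [linear pair at X on CD]
6. ∠CTX = 49°  [△TCX]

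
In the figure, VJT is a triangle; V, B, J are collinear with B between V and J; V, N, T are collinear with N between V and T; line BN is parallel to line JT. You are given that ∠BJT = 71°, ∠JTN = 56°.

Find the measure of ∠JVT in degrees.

∠JVT = 53°

1. ∠TJV = 71°  [B on ray JV]
2. ∠JTV = 56°  [N on ray TV]
3. ∠JVT = 53°  [△VJT]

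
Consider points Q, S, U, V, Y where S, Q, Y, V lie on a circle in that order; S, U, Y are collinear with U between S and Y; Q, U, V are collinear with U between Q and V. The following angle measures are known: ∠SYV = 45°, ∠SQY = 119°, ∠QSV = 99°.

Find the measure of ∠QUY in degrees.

1. ∠SQV = 45°  [same arc SV]
2. ∠SVY = 61°  [cyclic SQYV, opposite ∠Q+∠V]
3. ∠QVS = 36°  [△SQV]
4. ∠VSY = 74°  [△SYV]
5. ∠QYS = 36°  [same arc SQ]
6. ∠VQY = 74°  [same arc YV]
7. ∠QUY = 70°  [△QUY]

∠QUY = 70°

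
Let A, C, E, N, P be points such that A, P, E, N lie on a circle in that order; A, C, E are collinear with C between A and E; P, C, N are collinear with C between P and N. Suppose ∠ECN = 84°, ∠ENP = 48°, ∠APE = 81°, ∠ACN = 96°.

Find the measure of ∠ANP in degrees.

1. ∠EAP = 48°  [same arc PE]
2. ∠AEP = 51°  [△APE]
3. ∠ANP = 51°  [same arc AP]

∠ANP = 51°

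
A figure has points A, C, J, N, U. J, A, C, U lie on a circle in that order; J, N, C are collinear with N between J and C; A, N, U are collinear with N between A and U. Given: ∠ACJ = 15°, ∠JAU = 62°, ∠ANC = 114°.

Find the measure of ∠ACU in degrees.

∠ACU = 77°

1. ∠AUJ = 15°  [same arc JA]
2. ∠AJU = 103°  [△JAU]
3. ∠ACU = 77°  [cyclic JACU, opposite ∠J+∠C]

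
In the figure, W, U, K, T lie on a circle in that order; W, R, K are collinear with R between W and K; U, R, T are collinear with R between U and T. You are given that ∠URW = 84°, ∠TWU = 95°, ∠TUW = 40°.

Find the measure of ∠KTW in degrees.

1. ∠KRT = 84°  [vertical angles at R]
2. ∠UTW = 45°  [△WUT]
3. ∠TKW = 40°  [same arc WT]
4. ∠TRW = 96°  [linear pair at R on WK]
5. ∠KWT = 39°  [△WRT]
6. ∠KTW = 101°  [△WKT]

∠KTW = 101°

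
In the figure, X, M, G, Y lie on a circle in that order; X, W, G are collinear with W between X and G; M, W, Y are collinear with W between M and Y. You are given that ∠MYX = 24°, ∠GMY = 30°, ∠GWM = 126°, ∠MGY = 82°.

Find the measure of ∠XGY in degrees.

1. ∠GYM = 68°  [△MGY]
2. ∠XWY = 126°  [vertical angles at W]
3. ∠GWY = 54°  [linear pair at W on XG]
4. ∠XGY = 58°  [△GWY]

∠XGY = 58°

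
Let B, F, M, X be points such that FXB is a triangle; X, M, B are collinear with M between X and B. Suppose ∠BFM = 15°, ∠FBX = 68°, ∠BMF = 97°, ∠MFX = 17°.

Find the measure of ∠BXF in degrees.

1. ∠FMX = 83°  [linear pair at M on XB]
2. ∠FXM = 80°  [△FXM]
3. ∠BXF = 80°  [M on ray XB]

∠BXF = 80°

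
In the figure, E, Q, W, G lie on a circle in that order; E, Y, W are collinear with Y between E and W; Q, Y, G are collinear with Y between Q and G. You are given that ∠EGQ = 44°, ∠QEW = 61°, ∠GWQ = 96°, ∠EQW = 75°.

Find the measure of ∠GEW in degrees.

1. ∠QGW = 61°  [same arc QW]
2. ∠GQW = 23°  [△QWG]
3. ∠GEW = 23°  [same arc WG]

∠GEW = 23°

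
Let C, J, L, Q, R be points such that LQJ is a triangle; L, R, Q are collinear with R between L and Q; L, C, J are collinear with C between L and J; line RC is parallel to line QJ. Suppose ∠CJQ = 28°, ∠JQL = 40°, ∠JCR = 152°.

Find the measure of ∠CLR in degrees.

1. ∠LJQ = 28°  [C on ray JL]
2. ∠JLQ = 112°  [△LQJ]
3. ∠CLR = 112°  [R on LQ, C on LJ]

∠CLR = 112°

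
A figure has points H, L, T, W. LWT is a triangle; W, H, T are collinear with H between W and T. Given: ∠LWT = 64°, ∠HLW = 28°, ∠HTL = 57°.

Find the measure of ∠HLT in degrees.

∠HLT = 31°

1. ∠HWL = 64°  [H on ray WT]
2. ∠LHW = 88°  [△LWH]
3. ∠LHT = 92°  [linear pair at H on WT]
4. ∠HLT = 31°  [△LHT]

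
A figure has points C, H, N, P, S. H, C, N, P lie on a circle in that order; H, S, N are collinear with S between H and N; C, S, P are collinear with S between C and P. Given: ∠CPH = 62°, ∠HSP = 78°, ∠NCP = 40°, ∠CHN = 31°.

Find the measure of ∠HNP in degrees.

1. ∠NSP = 102°  [linear pair at S on HN]
2. ∠CPN = 31°  [same arc CN]
3. ∠HNP = 47°  [△NSP]

∠HNP = 47°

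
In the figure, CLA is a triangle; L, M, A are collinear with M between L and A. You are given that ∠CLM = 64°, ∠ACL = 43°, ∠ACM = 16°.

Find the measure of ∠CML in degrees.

1. ∠ALC = 64°  [M on ray LA]
2. ∠CAL = 73°  [△CLA]
3. ∠CAM = 73°  [M on ray AL]
4. ∠AMC = 91°  [△CMA]
5. ∠CML = 89°  [linear pair at M on LA]

∠CML = 89°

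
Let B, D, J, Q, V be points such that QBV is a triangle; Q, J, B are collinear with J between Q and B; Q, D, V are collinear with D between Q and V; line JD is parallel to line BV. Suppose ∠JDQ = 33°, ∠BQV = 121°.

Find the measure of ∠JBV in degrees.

∠JBV = 26°

1. ∠BVQ = 33°  [JD∥BV, corresponding at D]
2. ∠QBV = 26°  [△QBV]
3. ∠JBV = 26°  [J on ray BQ]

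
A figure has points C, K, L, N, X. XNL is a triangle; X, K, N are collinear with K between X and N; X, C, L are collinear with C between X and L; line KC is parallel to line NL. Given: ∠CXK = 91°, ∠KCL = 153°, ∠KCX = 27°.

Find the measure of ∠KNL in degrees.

∠KNL = 62°

1. ∠CKX = 62°  [△XKC]
2. ∠CKN = 118°  [linear pair at K on XN]
3. ∠KNL = 62°  [KC∥NL, co-interior at N–K]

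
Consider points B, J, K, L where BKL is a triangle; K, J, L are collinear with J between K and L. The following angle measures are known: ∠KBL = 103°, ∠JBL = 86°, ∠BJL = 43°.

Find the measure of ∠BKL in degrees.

∠BKL = 26°

1. ∠BLJ = 51°  [△BJL]
2. ∠BLK = 51°  [J on ray LK]
3. ∠BKL = 26°  [△BKL]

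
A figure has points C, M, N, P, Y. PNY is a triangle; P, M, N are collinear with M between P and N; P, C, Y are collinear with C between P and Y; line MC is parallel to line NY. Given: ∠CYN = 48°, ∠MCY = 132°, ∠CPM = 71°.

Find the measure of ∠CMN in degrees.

∠CMN = 119°

1. ∠MCP = 48°  [linear pair at C on PY]
2. ∠CMP = 61°  [△PMC]
3. ∠CMN = 119°  [linear pair at M on PN]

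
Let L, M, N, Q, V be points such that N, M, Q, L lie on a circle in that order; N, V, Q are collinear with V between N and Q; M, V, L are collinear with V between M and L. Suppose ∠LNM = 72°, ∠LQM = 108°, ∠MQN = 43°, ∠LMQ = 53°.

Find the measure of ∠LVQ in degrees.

1. ∠MLN = 43°  [same arc NM]
2. ∠LNQ = 53°  [same arc QL]
3. ∠LVN = 84°  [△NVL]
4. ∠LVQ = 96°  [linear pair at V on NQ]

∠LVQ = 96°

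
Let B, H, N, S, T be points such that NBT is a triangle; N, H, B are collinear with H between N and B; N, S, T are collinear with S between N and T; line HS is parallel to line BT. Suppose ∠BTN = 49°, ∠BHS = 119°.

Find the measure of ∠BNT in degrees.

∠BNT = 70°

1. ∠HSN = 49°  [HS∥BT, corresponding at S]
2. ∠NHS = 61°  [linear pair at H on NB]
3. ∠HNS = 70°  [△NHS]
4. ∠BNT = 70°  [H on NB, S on NT]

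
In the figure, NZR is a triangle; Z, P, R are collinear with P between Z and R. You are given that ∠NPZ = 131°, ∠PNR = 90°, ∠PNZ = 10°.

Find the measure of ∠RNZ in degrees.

∠RNZ = 100°

1. ∠NZP = 39°  [△NZP]
2. ∠NPR = 49°  [linear pair at P on ZR]
3. ∠NRP = 41°  [△NPR]
4. ∠NZR = 39°  [P on ray ZR]
5. ∠NRZ = 41°  [P on ray RZ]
6. ∠RNZ = 100°  [△NZR]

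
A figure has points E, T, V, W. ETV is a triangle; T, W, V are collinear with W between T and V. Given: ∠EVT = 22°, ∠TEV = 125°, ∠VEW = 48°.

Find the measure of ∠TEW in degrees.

1. ∠ETV = 33°  [△ETV]
2. ∠EVW = 22°  [W on ray VT]
3. ∠EWV = 110°  [△EWV]
4. ∠ETW = 33°  [W on ray TV]
5. ∠EWT = 70°  [linear pair at W on TV]
6. ∠TEW = 77°  [△ETW]

∠TEW = 77°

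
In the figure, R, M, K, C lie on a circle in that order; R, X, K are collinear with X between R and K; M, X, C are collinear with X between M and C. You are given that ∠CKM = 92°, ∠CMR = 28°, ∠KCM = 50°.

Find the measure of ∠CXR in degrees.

1. ∠CRM = 88°  [cyclic RMKC, opposite ∠R+∠K]
2. ∠CMK = 38°  [△MKC]
3. ∠MCR = 64°  [△RMC]
4. ∠CRK = 38°  [same arc KC]
5. ∠CXR = 78°  [△RXC]

∠CXR = 78°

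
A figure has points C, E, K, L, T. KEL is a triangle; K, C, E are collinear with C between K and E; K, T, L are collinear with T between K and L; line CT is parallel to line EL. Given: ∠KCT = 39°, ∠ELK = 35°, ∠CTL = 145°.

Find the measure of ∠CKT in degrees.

1. ∠KEL = 39°  [CT∥EL, corresponding at C]
2. ∠EKL = 106°  [△KEL]
3. ∠CKT = 106°  [C on KE, T on KL]

∠CKT = 106°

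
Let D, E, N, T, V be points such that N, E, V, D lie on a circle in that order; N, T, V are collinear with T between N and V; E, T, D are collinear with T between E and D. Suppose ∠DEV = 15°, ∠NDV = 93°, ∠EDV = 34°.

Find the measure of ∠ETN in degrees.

∠ETN = 74°

1. ∠DNV = 15°  [same arc VD]
2. ∠DVN = 72°  [△NVD]
3. ∠ENV = 34°  [same arc EV]
4. ∠DEN = 72°  [same arc ND]
5. ∠ETN = 74°  [△NTE]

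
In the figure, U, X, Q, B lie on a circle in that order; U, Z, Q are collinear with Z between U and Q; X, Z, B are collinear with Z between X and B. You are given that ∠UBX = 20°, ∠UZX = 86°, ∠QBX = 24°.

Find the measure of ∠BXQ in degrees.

1. ∠UQX = 20°  [same arc UX]
2. ∠QZX = 94°  [linear pair at Z on UQ]
3. ∠BXQ = 66°  [△XZQ]

∠BXQ = 66°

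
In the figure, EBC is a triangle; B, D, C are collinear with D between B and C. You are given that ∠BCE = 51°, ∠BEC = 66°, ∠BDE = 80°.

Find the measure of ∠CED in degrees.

∠CED = 29°

1. ∠DCE = 51°  [D on ray CB]
2. ∠CDE = 100°  [linear pair at D on BC]
3. ∠CED = 29°  [△EDC]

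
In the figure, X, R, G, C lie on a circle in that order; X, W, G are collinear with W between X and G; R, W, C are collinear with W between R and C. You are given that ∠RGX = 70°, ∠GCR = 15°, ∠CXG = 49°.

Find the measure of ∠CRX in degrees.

1. ∠RCX = 70°  [same arc XR]
2. ∠CRG = 49°  [same arc GC]
3. ∠CGR = 116°  [△RGC]
4. ∠CXR = 64°  [cyclic XRGC, opposite ∠X+∠G]
5. ∠CRX = 46°  [△XRC]

∠CRX = 46°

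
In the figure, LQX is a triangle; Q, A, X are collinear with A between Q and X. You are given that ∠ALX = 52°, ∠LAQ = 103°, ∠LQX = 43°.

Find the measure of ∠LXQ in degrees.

1. ∠LAX = 77°  [linear pair at A on QX]
2. ∠AXL = 51°  [△LAX]
3. ∠LXQ = 51°  [A on ray XQ]

∠LXQ = 51°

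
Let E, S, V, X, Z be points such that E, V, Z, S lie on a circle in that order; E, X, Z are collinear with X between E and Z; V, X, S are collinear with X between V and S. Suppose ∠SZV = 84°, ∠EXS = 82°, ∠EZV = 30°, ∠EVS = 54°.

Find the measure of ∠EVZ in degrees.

∠EVZ = 122°

1. ∠ESV = 30°  [same arc EV]
2. ∠EZS = 54°  [same arc ES]
3. ∠SEZ = 68°  [△EXS]
4. ∠ESZ = 58°  [△EZS]
5. ∠EVZ = 122°  [cyclic EVZS, opposite ∠V+∠S]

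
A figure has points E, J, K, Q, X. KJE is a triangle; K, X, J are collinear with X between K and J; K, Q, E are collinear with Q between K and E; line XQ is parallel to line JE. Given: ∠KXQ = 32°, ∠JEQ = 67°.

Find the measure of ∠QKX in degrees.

∠QKX = 81°

1. ∠EJK = 32°  [XQ∥JE, corresponding at X]
2. ∠JEK = 67°  [Q on ray EK]
3. ∠EKJ = 81°  [△KJE]
4. ∠QKX = 81°  [X on KJ, Q on KE]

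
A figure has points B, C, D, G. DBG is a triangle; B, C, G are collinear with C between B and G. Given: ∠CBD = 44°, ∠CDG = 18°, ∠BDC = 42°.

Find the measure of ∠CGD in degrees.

∠CGD = 76°

1. ∠BCD = 94°  [△DBC]
2. ∠DCG = 86°  [linear pair at C on BG]
3. ∠CGD = 76°  [△DCG]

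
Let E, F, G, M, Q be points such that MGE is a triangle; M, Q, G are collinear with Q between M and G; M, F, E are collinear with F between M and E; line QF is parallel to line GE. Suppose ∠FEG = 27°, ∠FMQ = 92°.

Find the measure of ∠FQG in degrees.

∠FQG = 119°

1. ∠GEM = 27°  [F on ray EM]
2. ∠EMG = 92°  [Q on MG, F on ME]
3. ∠EGM = 61°  [△MGE]
4. ∠FQM = 61°  [QF∥GE, corresponding at Q]
5. ∠FQG = 119°  [linear pair at Q on MG]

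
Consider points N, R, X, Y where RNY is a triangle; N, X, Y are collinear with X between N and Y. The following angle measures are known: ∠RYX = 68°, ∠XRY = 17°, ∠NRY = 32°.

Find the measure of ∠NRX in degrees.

∠NRX = 15°

1. ∠RXY = 95°  [△RXY]
2. ∠NYR = 68°  [X on ray YN]
3. ∠RNY = 80°  [△RNY]
4. ∠NXR = 85°  [linear pair at X on NY]
5. ∠RNX = 80°  [X on ray NY]
6. ∠NRX = 15°  [△RNX]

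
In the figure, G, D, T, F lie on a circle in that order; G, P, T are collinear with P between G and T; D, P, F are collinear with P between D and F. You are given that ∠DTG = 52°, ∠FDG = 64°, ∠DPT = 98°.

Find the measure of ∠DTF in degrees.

1. ∠DFG = 52°  [same arc GD]
2. ∠DGF = 64°  [△GDF]
3. ∠DTF = 116°  [cyclic GDTF, opposite ∠G+∠T]

∠DTF = 116°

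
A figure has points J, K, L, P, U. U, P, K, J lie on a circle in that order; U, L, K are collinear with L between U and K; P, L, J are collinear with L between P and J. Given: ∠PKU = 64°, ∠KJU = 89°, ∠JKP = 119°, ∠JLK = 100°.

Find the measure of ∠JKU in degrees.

1. ∠PJU = 64°  [same arc UP]
2. ∠JUP = 61°  [cyclic UPKJ, opposite ∠U+∠K]
3. ∠JPU = 55°  [△UPJ]
4. ∠JKU = 55°  [same arc UJ]

∠JKU = 55°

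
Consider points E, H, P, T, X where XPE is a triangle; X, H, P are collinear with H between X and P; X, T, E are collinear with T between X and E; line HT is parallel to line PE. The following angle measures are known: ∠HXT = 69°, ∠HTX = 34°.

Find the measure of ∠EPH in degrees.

∠EPH = 77°

1. ∠THX = 77°  [△XHT]
2. ∠PHT = 103°  [linear pair at H on XP]
3. ∠EPH = 77°  [HT∥PE, co-interior at P–H]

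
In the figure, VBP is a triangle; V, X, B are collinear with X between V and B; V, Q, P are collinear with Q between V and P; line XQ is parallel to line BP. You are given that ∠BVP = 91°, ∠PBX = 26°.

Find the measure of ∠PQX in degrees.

∠PQX = 117°

1. ∠PBV = 26°  [X on ray BV]
2. ∠BPV = 63°  [△VBP]
3. ∠VQX = 63°  [XQ∥BP, corresponding at Q]
4. ∠PQX = 117°  [linear pair at Q on VP]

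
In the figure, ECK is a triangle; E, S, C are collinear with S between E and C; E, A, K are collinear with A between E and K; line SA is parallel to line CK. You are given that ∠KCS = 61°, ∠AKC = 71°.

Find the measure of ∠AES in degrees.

1. ∠ECK = 61°  [S on ray CE]
2. ∠CKE = 71°  [A on ray KE]
3. ∠CEK = 48°  [△ECK]
4. ∠AES = 48°  [S on EC, A on EK]

∠AES = 48°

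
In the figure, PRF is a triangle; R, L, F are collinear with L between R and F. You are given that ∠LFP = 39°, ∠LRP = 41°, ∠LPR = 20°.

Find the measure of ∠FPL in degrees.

∠FPL = 80°

1. ∠PLR = 119°  [△PRL]
2. ∠FLP = 61°  [linear pair at L on RF]
3. ∠FPL = 80°  [△PLF]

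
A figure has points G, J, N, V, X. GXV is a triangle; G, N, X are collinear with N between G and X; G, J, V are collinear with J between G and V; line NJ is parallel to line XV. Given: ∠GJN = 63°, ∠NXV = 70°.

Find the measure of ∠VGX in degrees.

∠VGX = 47°

1. ∠GVX = 63°  [NJ∥XV, corresponding at J]
2. ∠GXV = 70°  [N on ray XG]
3. ∠VGX = 47°  [△GXV]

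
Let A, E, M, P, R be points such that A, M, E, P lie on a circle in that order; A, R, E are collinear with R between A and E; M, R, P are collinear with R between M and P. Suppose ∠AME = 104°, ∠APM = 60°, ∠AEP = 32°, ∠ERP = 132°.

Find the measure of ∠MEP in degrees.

∠MEP = 92°

1. ∠APE = 76°  [cyclic AMEP, opposite ∠M+∠P]
2. ∠EAP = 72°  [△AEP]
3. ∠EPM = 16°  [△ERP]
4. ∠EMP = 72°  [same arc EP]
5. ∠MEP = 92°  [△MEP]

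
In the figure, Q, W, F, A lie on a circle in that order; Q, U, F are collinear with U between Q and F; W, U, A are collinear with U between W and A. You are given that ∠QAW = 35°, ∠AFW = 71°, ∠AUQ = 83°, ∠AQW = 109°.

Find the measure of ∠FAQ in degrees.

∠FAQ = 82°

1. ∠AWQ = 36°  [△QWA]
2. ∠AQF = 62°  [△QUA]
3. ∠AFQ = 36°  [same arc QA]
4. ∠FAQ = 82°  [△QFA]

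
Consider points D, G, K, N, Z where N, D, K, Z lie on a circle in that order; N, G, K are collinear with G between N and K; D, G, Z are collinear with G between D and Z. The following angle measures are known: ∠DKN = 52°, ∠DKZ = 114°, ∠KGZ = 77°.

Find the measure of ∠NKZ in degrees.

∠NKZ = 62°

1. ∠DZN = 52°  [same arc ND]
2. ∠DNZ = 66°  [cyclic NDKZ, opposite ∠N+∠K]
3. ∠NDZ = 62°  [△NDZ]
4. ∠NKZ = 62°  [same arc NZ]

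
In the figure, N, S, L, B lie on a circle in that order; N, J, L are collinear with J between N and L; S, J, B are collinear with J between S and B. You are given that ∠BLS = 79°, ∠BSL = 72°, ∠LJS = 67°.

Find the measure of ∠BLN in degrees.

∠BLN = 38°

1. ∠LBS = 29°  [△SLB]
2. ∠BJN = 67°  [vertical angles at J]
3. ∠BJL = 113°  [linear pair at J on NL]
4. ∠BLN = 38°  [△LJB]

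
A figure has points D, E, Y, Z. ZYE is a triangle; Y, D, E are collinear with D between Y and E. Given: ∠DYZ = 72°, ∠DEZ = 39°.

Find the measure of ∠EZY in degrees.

∠EZY = 69°

1. ∠EYZ = 72°  [D on ray YE]
2. ∠YEZ = 39°  [D on ray EY]
3. ∠EZY = 69°  [△ZYE]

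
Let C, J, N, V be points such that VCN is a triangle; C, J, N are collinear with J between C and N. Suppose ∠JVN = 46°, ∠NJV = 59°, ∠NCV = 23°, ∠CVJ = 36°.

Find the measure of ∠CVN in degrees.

1. ∠JNV = 75°  [△VJN]
2. ∠CNV = 75°  [J on ray NC]
3. ∠CVN = 82°  [△VCN]

∠CVN = 82°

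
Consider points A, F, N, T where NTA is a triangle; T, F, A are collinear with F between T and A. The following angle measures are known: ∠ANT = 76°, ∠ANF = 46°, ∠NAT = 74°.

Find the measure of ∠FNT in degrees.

1. ∠ATN = 30°  [△NTA]
2. ∠FAN = 74°  [F on ray AT]
3. ∠FTN = 30°  [F on ray TA]
4. ∠AFN = 60°  [△NFA]
5. ∠NFT = 120°  [linear pair at F on TA]
6. ∠FNT = 30°  [△NTF]

∠FNT = 30°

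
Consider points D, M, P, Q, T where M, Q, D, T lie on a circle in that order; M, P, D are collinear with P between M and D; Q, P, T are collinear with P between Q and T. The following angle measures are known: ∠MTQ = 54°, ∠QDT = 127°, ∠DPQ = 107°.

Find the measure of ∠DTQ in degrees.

1. ∠MDQ = 54°  [same arc MQ]
2. ∠DQT = 19°  [△QPD]
3. ∠DTQ = 34°  [△QDT]

∠DTQ = 34°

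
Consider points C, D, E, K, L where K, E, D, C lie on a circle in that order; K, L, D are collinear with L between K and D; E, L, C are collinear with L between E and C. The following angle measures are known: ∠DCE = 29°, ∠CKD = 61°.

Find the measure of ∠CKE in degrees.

∠CKE = 90°

1. ∠CED = 61°  [same arc DC]
2. ∠CDE = 90°  [△EDC]
3. ∠CKE = 90°  [cyclic KEDC, opposite ∠K+∠D]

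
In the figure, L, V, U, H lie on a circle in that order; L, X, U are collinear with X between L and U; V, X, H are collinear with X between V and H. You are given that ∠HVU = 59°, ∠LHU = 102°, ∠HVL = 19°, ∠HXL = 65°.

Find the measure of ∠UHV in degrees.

∠UHV = 46°

1. ∠HLU = 59°  [same arc UH]
2. ∠HUL = 19°  [△LUH]
3. ∠HXU = 115°  [linear pair at X on LU]
4. ∠UHV = 46°  [△UXH]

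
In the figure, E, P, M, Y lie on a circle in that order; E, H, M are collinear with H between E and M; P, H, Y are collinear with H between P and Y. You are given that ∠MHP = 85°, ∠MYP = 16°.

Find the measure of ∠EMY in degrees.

∠EMY = 69°

1. ∠EHY = 85°  [vertical angles at H]
2. ∠MHY = 95°  [linear pair at H on EM]
3. ∠EMY = 69°  [△MHY]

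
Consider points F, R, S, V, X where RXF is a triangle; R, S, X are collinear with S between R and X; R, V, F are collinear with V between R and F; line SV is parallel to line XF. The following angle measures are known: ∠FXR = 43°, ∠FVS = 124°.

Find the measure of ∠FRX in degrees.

1. ∠RSV = 43°  [SV∥XF, corresponding at S]
2. ∠RVS = 56°  [linear pair at V on RF]
3. ∠SRV = 81°  [△RSV]
4. ∠FRX = 81°  [S on RX, V on RF]

∠FRX = 81°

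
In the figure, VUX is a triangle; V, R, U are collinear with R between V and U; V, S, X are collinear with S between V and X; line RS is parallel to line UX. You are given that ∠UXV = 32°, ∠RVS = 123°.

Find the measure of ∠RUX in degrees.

1. ∠RSV = 32°  [RS∥UX, corresponding at S]
2. ∠SRV = 25°  [△VRS]
3. ∠SRU = 155°  [linear pair at R on VU]
4. ∠RUX = 25°  [RS∥UX, co-interior at U–R]

∠RUX = 25°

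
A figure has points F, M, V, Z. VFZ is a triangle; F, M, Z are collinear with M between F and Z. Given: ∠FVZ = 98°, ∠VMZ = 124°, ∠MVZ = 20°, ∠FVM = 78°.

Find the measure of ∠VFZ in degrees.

∠VFZ = 46°

1. ∠FMV = 56°  [linear pair at M on FZ]
2. ∠MFV = 46°  [△VFM]
3. ∠VFZ = 46°  [M on ray FZ]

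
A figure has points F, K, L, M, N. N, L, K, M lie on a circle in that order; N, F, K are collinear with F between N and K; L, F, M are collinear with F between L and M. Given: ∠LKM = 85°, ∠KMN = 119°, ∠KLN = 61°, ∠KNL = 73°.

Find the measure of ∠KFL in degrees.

∠KFL = 112°

1. ∠LKN = 46°  [△NLK]
2. ∠KML = 73°  [same arc LK]
3. ∠KLM = 22°  [△LKM]
4. ∠KFL = 112°  [△LFK]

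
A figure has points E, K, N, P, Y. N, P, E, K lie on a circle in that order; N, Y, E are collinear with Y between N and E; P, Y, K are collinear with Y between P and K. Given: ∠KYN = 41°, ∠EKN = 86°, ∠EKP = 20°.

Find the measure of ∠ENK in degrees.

1. ∠EYK = 139°  [linear pair at Y on NE]
2. ∠KEN = 21°  [△EYK]
3. ∠ENK = 73°  [△NEK]

∠ENK = 73°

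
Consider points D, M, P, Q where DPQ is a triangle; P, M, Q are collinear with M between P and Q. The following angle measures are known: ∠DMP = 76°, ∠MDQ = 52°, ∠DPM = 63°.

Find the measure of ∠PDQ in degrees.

1. ∠DMQ = 104°  [linear pair at M on PQ]
2. ∠DQM = 24°  [△DMQ]
3. ∠DPQ = 63°  [M on ray PQ]
4. ∠DQP = 24°  [M on ray QP]
5. ∠PDQ = 93°  [△DPQ]

∠PDQ = 93°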